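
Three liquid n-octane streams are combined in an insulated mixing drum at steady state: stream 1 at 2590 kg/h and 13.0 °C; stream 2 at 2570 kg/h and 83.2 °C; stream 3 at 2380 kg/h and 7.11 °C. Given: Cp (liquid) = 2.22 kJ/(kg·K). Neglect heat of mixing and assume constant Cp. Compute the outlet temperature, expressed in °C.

T_out = 35.1 °C

No heat crosses the boundary, so H_out = H_in.
Σ ṁᵢCp,ᵢTᵢ = 2590×2.22×13.0 + 2570×2.22×83.2 + 2380×2.22×7.11 = 587000
Σ ṁᵢCp,ᵢ = 2590×2.22 + 2570×2.22 + 2380×2.22 = 16739
T_out = 587000 / 16739 = 35.068 °C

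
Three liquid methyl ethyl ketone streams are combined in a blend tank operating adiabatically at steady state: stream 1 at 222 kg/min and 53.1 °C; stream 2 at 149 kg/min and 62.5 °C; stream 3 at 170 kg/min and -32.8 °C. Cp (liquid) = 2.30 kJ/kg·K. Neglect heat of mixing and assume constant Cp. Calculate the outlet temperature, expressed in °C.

No heat crosses the boundary, so H_out = H_in.
T_out = Σ ṁᵢCp,ᵢTᵢ / Σ ṁᵢCp,ᵢ
      = 35707 / 1244.3 = 28.696 °C

T_out = 28.7 °C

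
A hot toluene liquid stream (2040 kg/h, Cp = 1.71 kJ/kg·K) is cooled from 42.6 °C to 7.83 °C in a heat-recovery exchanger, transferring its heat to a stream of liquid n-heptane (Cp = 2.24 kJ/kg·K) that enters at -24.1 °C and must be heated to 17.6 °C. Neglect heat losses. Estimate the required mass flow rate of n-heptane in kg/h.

ṁ_c = 1300 kg/h

Heat released by hot stream: Q = 2040 × 1.71 × (42.6 − 7.83) = 121290 kJ/h
Energy balance on cold side (adiabatic exchanger): Q = ṁ_c·Cp_c·(T_c,out − T_c,in)
ṁ_c = 121290 / [2.24 × (17.6 − -24.1)] = 1298.5 kg/h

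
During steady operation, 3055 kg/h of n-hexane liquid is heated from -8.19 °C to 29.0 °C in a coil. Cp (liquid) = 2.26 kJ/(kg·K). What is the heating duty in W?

Q = 71300 W

Q = ṁ·Cp·ΔT = 3055 × 2.26 × (29.0 − -8.19) = 256770 kJ/h
Converting: 256770 / 3600 s = 71.325 kW
Heating duty = 71325 W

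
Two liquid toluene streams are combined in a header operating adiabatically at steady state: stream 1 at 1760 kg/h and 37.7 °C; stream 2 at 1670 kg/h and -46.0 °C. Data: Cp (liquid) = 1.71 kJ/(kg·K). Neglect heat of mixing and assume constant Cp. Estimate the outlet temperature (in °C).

No heat crosses the boundary, so H_out = H_in.
Σ ṁᵢCp,ᵢTᵢ = 1760×1.71×37.7 + 1670×1.71×-46.0 = -17900
Σ ṁᵢCp,ᵢ = 1760×1.71 + 1670×1.71 = 5865.3
T_out = -17900 / 5865.3 = -3.0519 °C

T_out = -3.05 °C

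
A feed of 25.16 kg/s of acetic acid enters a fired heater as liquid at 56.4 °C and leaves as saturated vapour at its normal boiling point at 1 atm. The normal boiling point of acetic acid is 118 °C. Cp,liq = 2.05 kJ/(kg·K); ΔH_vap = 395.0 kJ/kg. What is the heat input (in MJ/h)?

Q = 47200 MJ/h

liquid 56.4→118 °C: 126.28 kJ/kg
vaporisation at 118 °C: 395 kJ/kg
Δh = 126.28 + 395 = 521.28 kJ/kg
Q = ṁ·Δh = 25.16 kg/s × 521.28 kJ/kg = 13115 kJ/s
|Q| = 13115 kW = 47215 MJ/h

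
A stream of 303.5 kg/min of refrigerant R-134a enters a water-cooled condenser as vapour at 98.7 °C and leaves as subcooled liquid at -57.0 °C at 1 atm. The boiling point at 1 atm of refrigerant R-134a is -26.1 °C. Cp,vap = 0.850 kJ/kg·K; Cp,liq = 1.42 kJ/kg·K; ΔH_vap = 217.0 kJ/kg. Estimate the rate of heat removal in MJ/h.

vapour 98.7→-26.1 °C: -106.08 kJ/kg
condensation at -26.1 °C: -217 kJ/kg
liquid -26.1→-57.0 °C: -43.878 kJ/kg
Δh = -106.08 + -217 + -43.878 = -366.96 kJ/kg
Q = ṁ·Δh = 303.5 kg/min × -366.96 kJ/kg = -111370 kJ/min
|Q| = 1856.2 kW = 6682.3 MJ/h

Q_c = 6680 MJ/h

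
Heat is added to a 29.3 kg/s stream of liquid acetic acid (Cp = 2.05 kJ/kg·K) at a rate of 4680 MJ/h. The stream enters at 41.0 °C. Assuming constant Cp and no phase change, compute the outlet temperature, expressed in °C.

T_out = 62.6 °C

Q = 4680 MJ/h = 1300 kJ/s
ΔT = Q/(ṁ·Cp) = 1300/(29.3×2.05) = 21.643 K
T_out = 41.0 + 21.643 = 62.643 °C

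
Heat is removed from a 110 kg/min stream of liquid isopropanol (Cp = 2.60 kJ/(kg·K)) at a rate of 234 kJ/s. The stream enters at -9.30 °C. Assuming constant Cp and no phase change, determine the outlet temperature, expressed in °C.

Q = 234 kJ/s = 14040 kJ/min
ΔT = Q/(ṁ·Cp) = 14040/(110×2.60) = 49.091 K
T_out = -9.30 − 49.091 = -58.391 °C

T_out = -58.4 °C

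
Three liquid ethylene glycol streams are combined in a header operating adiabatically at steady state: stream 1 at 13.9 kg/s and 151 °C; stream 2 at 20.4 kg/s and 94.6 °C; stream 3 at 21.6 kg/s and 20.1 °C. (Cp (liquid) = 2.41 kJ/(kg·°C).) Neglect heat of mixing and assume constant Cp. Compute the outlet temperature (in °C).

T_out = 79.8 °C

Adiabatic, steady state ⇒ Σ ṁᵢCp,ᵢ(T_out − Tᵢ) = 0
Σ ṁᵢCp,ᵢTᵢ = 13.9×2.41×151 + 20.4×2.41×94.6 + 21.6×2.41×20.1 = 10756
Σ ṁᵢCp,ᵢ = 13.9×2.41 + 20.4×2.41 + 21.6×2.41 = 134.72
T_out = 10756 / 134.72 = 79.837 °C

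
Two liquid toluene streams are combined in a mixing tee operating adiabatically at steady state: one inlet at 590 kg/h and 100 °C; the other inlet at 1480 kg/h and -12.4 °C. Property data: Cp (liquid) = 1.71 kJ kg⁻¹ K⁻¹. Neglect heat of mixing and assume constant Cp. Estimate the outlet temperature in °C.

T_out = 19.6 °C

Energy balance with Q = 0: Σ ṁᵢCp,ᵢ(T_out − Tᵢ) = 0
T_out = Σ ṁᵢCp,ᵢTᵢ / Σ ṁᵢCp,ᵢ
      = 69508 / 3539.7 = 19.637 °C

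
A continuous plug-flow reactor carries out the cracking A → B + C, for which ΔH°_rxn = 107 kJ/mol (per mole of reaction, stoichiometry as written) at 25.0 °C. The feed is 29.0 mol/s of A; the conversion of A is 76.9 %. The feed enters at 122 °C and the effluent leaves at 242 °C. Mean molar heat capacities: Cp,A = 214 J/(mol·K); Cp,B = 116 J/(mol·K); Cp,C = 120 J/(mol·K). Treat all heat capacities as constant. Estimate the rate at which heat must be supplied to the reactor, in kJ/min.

Q_in = 194000 kJ/min

Extent of reaction ξ = 0.769 × 29.0 = 22.301 mol/s
Reaction term: ξ·ΔH°_rxn = 22.301 × 107 = 2386.2 kJ/s
Sensible, feed 122→25 °C: -601.98 kJ/s
Outlet flows (mol/s): A 6.699, B 22.301, C 22.301
Sensible, products 25→242 °C: 1453.2 kJ/s
Q = ΔH = 3237.4 kJ/s = 3237.4 kW
Heat supplied = 194240 kJ/min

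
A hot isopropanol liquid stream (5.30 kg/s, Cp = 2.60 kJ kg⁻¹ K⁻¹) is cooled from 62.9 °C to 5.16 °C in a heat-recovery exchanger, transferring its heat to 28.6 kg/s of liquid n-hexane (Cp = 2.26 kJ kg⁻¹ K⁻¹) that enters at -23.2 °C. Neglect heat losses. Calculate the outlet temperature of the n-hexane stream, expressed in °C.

T_c,out = -10.9 °C

Heat released by hot stream: Q = 5.30 × 2.60 × (62.9 − 5.16) = 795.66 kJ/s
Energy balance on cold side (adiabatic exchanger): Q = ṁ_c·Cp_c·(T_c,out − T_c,in)
T_c,out = -23.2 + 795.66/(28.6 × 2.26) = -10.89 °C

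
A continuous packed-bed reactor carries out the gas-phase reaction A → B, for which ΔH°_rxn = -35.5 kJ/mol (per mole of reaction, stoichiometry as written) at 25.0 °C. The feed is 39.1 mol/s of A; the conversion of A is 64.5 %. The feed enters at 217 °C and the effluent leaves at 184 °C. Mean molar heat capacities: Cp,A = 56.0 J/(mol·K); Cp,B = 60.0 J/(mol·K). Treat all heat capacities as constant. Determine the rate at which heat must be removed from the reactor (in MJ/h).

Extent of reaction ξ = 0.645 × 39.1 = 25.22 mol/s
Reaction term: ξ·ΔH°_rxn = 25.22 × -35.5 = -895.29 kJ/s
Sensible, feed 217→25 °C: -420.4 kJ/s
Outlet flows (mol/s): A 13.881, B 25.22
Sensible, products 25→184 °C: 364.19 kJ/s
Q = ΔH = -951.51 kJ/s = -951.51 kW
Heat removed = 3425.4 MJ/h

Q_out = 3430 MJ/h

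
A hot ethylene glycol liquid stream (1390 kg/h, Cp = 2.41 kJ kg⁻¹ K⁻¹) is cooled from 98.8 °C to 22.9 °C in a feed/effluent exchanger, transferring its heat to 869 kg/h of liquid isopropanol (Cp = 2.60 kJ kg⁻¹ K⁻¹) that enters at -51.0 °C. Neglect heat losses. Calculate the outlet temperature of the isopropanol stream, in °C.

T_c,out = 61.5 °C

Heat released by hot stream: Q = 1390 × 2.41 × (98.8 − 22.9) = 254260 kJ/h
Energy balance on cold side (adiabatic exchanger): Q = ṁ_c·Cp_c·(T_c,out − T_c,in)
T_c,out = -51.0 + 254260/(869 × 2.60) = 61.533 °C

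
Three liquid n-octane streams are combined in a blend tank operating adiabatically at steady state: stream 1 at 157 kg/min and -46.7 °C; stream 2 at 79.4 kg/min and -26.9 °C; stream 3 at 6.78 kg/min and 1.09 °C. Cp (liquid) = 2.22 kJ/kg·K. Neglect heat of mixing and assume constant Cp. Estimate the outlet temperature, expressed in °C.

Energy balance with Q = 0: Σ ṁᵢCp,ᵢ(T_out − Tᵢ) = 0
T_out = Σ ṁᵢCp,ᵢTᵢ / Σ ṁᵢCp,ᵢ
      = -21002 / 539.86 = -38.903 °C

T_out = -38.9 °C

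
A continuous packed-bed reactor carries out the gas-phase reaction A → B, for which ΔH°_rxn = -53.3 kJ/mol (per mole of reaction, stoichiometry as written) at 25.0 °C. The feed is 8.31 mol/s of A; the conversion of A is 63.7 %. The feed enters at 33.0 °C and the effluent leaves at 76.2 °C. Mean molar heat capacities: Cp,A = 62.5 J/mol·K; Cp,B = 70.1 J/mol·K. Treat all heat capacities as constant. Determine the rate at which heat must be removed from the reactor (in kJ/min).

Q_out = 15500 kJ/min

Extent of reaction ξ = 0.637 × 8.31 = 5.2935 mol/s
Reaction term: ξ·ΔH°_rxn = 5.2935 × -53.3 = -282.14 kJ/s
Sensible, feed 33.0→25 °C: -4.155 kJ/s
Outlet flows (mol/s): A 3.0165, B 5.2935
Sensible, products 25→76.2 °C: 28.652 kJ/s
Q = ΔH = -257.65 kJ/s = -257.65 kW
Heat removed = 15459 kJ/min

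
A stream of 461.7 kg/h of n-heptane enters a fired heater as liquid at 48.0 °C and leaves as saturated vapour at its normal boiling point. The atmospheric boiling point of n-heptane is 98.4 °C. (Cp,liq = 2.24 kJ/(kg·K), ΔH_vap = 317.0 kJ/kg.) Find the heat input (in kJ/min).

liquid 48.0→98.4 °C: 112.9 kJ/kg
vaporisation at 98.4 °C: 317 kJ/kg
Δh = 112.9 + 317 = 429.9 kJ/kg
Q = ṁ·Δh = 461.7 kg/h × 429.9 kJ/kg = 198480 kJ/h
|Q| = 55.134 kW = 3308 kJ/min

Q = 3310 kJ/min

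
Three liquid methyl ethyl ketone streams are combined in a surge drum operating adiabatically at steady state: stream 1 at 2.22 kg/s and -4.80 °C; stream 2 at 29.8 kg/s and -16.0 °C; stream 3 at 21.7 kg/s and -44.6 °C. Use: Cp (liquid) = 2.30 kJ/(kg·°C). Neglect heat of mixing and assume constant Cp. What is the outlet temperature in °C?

Energy balance with Q = 0: Σ ṁᵢCp,ᵢ(T_out − Tᵢ) = 0
Σ ṁᵢCp,ᵢTᵢ = 2.22×2.30×-4.80 + 29.8×2.30×-16.0 + 21.7×2.30×-44.6 = -3347.1
Σ ṁᵢCp,ᵢ = 2.22×2.30 + 29.8×2.30 + 21.7×2.30 = 123.56
T_out = -3347.1 / 123.56 = -27.09 °C

T_out = -27.1 °C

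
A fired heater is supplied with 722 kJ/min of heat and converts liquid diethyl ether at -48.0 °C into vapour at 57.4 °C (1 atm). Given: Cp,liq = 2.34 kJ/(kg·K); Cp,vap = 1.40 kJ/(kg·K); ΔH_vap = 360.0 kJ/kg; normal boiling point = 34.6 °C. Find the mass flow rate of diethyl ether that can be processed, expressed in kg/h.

ṁ = 74.0 kg/h

Δh = 2.34×(34.6−-48.0) + 360.0 + 1.40×(57.4−34.6) = 585.2 kJ/kg
Q = 722 kJ/min = 12.033 kJ/s = 43320 kJ/h
ṁ = Q/Δh = 43320 / 585.2 = 74.025 kg/h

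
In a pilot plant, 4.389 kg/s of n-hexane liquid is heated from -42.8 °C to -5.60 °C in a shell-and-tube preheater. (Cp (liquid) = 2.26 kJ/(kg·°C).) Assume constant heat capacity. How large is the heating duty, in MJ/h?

Q = ṁ·Cp·ΔT = 4.389 × 2.26 × (-5.60 − -42.8) = 368.99 kJ/s
Heating duty = 1328.4 MJ/h

Q = 1330 MJ/h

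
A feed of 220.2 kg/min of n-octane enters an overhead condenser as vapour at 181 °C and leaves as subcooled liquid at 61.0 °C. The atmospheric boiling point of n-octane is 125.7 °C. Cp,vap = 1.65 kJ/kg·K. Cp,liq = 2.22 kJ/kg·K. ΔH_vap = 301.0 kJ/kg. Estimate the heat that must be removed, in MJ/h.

Q_c = 7080 MJ/h

vapour 181→125.7 °C: -91.245 kJ/kg
condensation at 125.7 °C: -301 kJ/kg
liquid 125.7→61.0 °C: -143.63 kJ/kg
Δh = -91.245 + -301 + -143.63 = -535.88 kJ/kg
Q = ṁ·Δh = 220.2 kg/min × -535.88 kJ/kg = -118000 kJ/min
|Q| = 1966.7 kW = 7080 MJ/h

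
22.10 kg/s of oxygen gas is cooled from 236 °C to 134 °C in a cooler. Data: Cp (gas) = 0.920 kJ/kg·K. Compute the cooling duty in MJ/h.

Q = ṁ·Cp·ΔT = 22.10 × 0.920 × (134 − 236) = -2073.9 kJ/s
Cooling duty = 7465.9 MJ/h

Q_c = 7470 MJ/h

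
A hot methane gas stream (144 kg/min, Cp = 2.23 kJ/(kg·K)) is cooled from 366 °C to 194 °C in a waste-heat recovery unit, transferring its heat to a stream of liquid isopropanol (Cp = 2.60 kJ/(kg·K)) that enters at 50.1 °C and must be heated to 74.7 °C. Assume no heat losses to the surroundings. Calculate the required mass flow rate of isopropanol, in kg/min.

Heat released by hot stream: Q = 144 × 2.23 × (366 − 194) = 55233 kJ/min
Energy balance on cold side (adiabatic exchanger): Q = ṁ_c·Cp_c·(T_c,out − T_c,in)
ṁ_c = 55233 / [2.60 × (74.7 − 50.1)] = 863.55 kg/min

ṁ_c = 864 kg/min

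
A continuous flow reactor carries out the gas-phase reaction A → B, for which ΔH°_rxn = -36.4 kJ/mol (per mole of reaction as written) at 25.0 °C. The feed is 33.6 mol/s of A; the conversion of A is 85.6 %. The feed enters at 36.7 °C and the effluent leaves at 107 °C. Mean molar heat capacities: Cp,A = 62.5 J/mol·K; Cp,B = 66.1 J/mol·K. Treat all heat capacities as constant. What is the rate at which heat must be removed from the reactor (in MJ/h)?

Extent of reaction ξ = 0.856 × 33.6 = 28.762 mol/s
Reaction term: ξ·ΔH°_rxn = 28.762 × -36.4 = -1046.9 kJ/s
Sensible, feed 36.7→25 °C: -24.57 kJ/s
Outlet flows (mol/s): A 4.8384, B 28.762
Sensible, products 25→107 °C: 180.69 kJ/s
Q = ΔH = -890.8 kJ/s = -890.8 kW
Heat removed = 3206.9 MJ/h

Q_out = 3210 MJ/h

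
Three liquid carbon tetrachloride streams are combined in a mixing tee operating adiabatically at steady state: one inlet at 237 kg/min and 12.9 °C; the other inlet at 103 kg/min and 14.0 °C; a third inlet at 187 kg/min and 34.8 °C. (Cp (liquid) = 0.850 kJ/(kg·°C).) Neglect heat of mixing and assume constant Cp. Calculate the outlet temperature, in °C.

No heat crosses the boundary, so H_out = H_in.
Σ ṁᵢCp,ᵢTᵢ = 237×0.850×12.9 + 103×0.850×14.0 + 187×0.850×34.8 = 9355.9
Σ ṁᵢCp,ᵢ = 237×0.850 + 103×0.850 + 187×0.850 = 447.95
T_out = 9355.9 / 447.95 = 20.886 °C

T_out = 20.9 °C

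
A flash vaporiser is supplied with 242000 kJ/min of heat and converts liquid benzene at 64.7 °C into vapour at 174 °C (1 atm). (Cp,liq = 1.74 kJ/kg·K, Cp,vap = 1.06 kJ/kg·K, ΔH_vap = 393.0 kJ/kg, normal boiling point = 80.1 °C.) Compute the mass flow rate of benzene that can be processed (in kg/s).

ṁ = 7.77 kg/s

Δh = 1.74×(80.1−64.7) + 393.0 + 1.06×(174−80.1) = 519.33 kJ/kg
Q = 242000 kJ/min = 4033.3 kJ/s = 4033.3 kJ/s
ṁ = Q/Δh = 4033.3 / 519.33 = 7.7664 kg/s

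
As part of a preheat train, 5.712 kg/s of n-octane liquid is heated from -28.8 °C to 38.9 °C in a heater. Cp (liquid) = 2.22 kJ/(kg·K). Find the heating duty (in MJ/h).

Q = 3090 MJ/h

Q = ṁ·Cp·ΔT = 5.712 × 2.22 × (38.9 − -28.8) = 858.48 kJ/s
Heating duty = 3090.5 MJ/h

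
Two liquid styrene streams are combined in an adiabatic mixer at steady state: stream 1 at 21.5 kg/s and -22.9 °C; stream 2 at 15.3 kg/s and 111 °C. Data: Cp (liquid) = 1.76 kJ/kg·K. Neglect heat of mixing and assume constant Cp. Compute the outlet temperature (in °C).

T_out = 32.8 °C

Energy balance with Q = 0: Σ ṁᵢCp,ᵢ(T_out − Tᵢ) = 0
Σ ṁᵢCp,ᵢTᵢ = 21.5×1.76×-22.9 + 15.3×1.76×111 = 2122.5
Σ ṁᵢCp,ᵢ = 21.5×1.76 + 15.3×1.76 = 64.768
T_out = 2122.5 / 64.768 = 32.77 °C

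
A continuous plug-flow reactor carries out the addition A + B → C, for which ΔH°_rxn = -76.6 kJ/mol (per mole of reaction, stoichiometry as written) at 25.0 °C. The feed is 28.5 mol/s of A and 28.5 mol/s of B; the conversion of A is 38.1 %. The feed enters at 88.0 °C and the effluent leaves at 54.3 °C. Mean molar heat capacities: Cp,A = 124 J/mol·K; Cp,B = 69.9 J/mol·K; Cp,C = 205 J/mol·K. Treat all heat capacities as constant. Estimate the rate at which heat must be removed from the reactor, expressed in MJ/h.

Extent of reaction ξ = 0.381 × 28.5 = 10.858 mol/s
Reaction term: ξ·ΔH°_rxn = 10.858 × -76.6 = -831.76 kJ/s
Sensible, feed 88.0→25 °C: -348.15 kJ/s
Outlet flows (mol/s): A 17.642, B 17.642, C 10.858
Sensible, products 25→54.3 °C: 165.45 kJ/s
Q = ΔH = -1014.5 kJ/s = -1014.5 kW
Heat removed = 3652.1 MJ/h

Q_out = 3650 MJ/h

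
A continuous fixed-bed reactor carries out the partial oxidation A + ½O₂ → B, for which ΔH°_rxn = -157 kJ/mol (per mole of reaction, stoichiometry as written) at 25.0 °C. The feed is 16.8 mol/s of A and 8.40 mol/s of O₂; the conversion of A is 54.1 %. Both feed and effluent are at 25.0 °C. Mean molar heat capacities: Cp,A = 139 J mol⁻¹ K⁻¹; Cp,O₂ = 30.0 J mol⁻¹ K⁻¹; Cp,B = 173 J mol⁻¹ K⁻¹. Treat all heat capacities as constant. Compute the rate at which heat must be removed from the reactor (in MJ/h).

Extent of reaction ξ = 0.541 × 16.8 = 9.0888 mol/s
Reaction term: ξ·ΔH°_rxn = 9.0888 × -157 = -1426.9 kJ/s
Q = ΔH = -1426.9 kJ/s = -1426.9 kW
Heat removed = 5137 MJ/h

Q_out = 5140 MJ/h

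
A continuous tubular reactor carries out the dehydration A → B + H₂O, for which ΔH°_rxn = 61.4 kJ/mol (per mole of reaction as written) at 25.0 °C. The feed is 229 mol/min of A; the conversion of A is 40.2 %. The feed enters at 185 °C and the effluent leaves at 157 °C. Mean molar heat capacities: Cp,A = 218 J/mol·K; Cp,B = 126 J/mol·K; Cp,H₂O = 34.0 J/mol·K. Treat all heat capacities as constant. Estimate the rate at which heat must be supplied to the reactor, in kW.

Extent of reaction ξ = 0.402 × 229 = 92.058 mol/min
Reaction term: ξ·ΔH°_rxn = 92.058 × 61.4 = 5652.4 kJ/min
Sensible, feed 185→25 °C: -7987.5 kJ/min
Outlet flows (mol/min): A 136.94, B 92.058, H₂O 92.058
Sensible, products 25→157 °C: 5884.9 kJ/min
Q = ΔH = 3549.7 kJ/min = 59.162 kW
Heat supplied = 59.162 kW

Q_in = 59.2 kW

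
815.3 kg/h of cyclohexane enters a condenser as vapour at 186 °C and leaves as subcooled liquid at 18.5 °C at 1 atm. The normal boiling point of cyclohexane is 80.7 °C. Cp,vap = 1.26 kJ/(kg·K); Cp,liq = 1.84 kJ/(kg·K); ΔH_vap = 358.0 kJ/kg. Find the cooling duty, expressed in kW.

Q_c = 137 kW

vapour 186→80.7 °C: -132.68 kJ/kg
condensation at 80.7 °C: -358 kJ/kg
liquid 80.7→18.5 °C: -114.45 kJ/kg
Δh = -132.68 + -358 + -114.45 = -605.13 kJ/kg
Q = ṁ·Δh = 815.3 kg/h × -605.13 kJ/kg = -493360 kJ/h
|Q| = 137.04 kW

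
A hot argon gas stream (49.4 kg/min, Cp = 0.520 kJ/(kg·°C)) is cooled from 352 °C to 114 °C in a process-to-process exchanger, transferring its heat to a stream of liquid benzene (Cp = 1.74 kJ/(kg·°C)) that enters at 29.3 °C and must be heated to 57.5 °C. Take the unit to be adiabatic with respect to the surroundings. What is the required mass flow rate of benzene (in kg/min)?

ṁ_c = 125 kg/min

Heat released by hot stream: Q = 49.4 × 0.520 × (352 − 114) = 6113.7 kJ/min
Energy balance on cold side (adiabatic exchanger): Q = ṁ_c·Cp_c·(T_c,out − T_c,in)
ṁ_c = 6113.7 / [1.74 × (57.5 − 29.3)] = 124.6 kg/min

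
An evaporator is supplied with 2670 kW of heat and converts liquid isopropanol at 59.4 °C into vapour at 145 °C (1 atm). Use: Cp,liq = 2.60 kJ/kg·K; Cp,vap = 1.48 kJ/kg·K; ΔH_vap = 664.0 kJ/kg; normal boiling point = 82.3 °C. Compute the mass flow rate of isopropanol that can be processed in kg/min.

Δh = 2.60×(82.3−59.4) + 664.0 + 1.48×(145−82.3) = 816.34 kJ/kg
Q = 2670 kW = 2670 kJ/s = 160200 kJ/min
ṁ = Q/Δh = 160200 / 816.34 = 196.24 kg/min

ṁ = 196 kg/min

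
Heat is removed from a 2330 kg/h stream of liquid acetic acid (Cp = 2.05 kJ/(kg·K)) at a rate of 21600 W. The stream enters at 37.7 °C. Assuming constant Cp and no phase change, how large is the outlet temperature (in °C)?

Q = 21600 W = 77760 kJ/h
ΔT = Q/(ṁ·Cp) = 77760/(2330×2.05) = 16.28 K
T_out = 37.7 − 16.28 = 21.42 °C

T_out = 21.4 °C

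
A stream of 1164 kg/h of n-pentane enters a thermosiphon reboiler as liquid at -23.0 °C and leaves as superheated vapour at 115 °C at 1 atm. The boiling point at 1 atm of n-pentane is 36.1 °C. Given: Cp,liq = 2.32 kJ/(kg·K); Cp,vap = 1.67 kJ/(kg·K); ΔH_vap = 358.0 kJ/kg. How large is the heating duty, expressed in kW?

Q = 203 kW

liquid -23.0→36.1 °C: 137.11 kJ/kg
vaporisation at 36.1 °C: 358 kJ/kg
vapour 36.1→115 °C: 131.76 kJ/kg
Δh = 137.11 + 358 + 131.76 = 626.88 kJ/kg
Q = ṁ·Δh = 1164 kg/h × 626.88 kJ/kg = 729680 kJ/h
|Q| = 202.69 kW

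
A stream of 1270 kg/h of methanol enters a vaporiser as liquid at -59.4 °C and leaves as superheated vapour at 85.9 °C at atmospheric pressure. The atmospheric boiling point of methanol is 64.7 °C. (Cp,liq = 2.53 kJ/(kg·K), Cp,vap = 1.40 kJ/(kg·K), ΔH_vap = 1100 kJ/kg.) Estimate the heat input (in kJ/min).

Q = 30600 kJ/min

liquid -59.4→64.7 °C: 313.97 kJ/kg
vaporisation at 64.7 °C: 1100 kJ/kg
vapour 64.7→85.9 °C: 29.68 kJ/kg
Δh = 313.97 + 1100 + 29.68 = 1443.7 kJ/kg
Q = ṁ·Δh = 1270 kg/h × 1443.7 kJ/kg = 1.8334e+06 kJ/h
|Q| = 509.29 kW = 30557 kJ/min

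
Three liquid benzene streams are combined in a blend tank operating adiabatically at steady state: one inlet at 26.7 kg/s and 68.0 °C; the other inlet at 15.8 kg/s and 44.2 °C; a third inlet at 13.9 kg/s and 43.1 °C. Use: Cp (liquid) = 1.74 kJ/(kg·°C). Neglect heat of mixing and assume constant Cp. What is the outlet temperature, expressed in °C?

T_out = 55.2 °C

No heat crosses the boundary, so H_out = H_in.
Σ ṁᵢCp,ᵢTᵢ = 26.7×1.74×68.0 + 15.8×1.74×44.2 + 13.9×1.74×43.1 = 5416.7
Σ ṁᵢCp,ᵢ = 26.7×1.74 + 15.8×1.74 + 13.9×1.74 = 98.136
T_out = 5416.7 / 98.136 = 55.196 °C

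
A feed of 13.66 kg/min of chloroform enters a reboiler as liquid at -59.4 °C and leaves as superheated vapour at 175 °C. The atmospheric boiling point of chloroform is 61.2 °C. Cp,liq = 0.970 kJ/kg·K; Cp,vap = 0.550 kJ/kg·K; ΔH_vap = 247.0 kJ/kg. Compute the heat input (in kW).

Q = 97.1 kW

liquid -59.4→61.2 °C: 116.98 kJ/kg
vaporisation at 61.2 °C: 247 kJ/kg
vapour 61.2→175 °C: 62.59 kJ/kg
Δh = 116.98 + 247 + 62.59 = 426.57 kJ/kg
Q = ṁ·Δh = 13.66 kg/min × 426.57 kJ/kg = 5827 kJ/min
|Q| = 97.116 kW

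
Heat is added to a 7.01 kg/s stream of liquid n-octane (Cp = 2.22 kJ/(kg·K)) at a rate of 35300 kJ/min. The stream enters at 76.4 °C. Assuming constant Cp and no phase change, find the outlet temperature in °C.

T_out = 114 °C

Q = 35300 kJ/min = 588.33 kJ/s
ΔT = Q/(ṁ·Cp) = 588.33/(7.01×2.22) = 37.805 K
T_out = 76.4 + 37.805 = 114.21 °C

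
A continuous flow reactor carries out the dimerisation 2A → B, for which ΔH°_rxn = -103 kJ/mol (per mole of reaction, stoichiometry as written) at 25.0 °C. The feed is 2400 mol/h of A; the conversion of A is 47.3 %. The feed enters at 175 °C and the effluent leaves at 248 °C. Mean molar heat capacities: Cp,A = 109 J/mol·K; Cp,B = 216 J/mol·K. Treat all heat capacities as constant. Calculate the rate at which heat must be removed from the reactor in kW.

Q_out = 11.0 kW

Extent of reaction ξ = 0.473 × 2400 / 2 = 567.6 mol/h
Reaction term: ξ·ΔH°_rxn = 567.6 × -103 = -58463 kJ/h
Sensible, feed 175→25 °C: -39240 kJ/h
Outlet flows (mol/h): A 1264.8, B 567.6
Sensible, products 25→248 °C: 58084 kJ/h
Q = ΔH = -39619 kJ/h = -11.005 kW
Heat removed = 11.005 kW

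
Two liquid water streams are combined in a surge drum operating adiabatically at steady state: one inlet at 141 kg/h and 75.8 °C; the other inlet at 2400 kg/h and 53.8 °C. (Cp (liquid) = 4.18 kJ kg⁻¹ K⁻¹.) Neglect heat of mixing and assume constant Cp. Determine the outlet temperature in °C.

T_out = 55.0 °C

No heat crosses the boundary, so H_out = H_in.
T_out = Σ ṁᵢCp,ᵢTᵢ / Σ ṁᵢCp,ᵢ
      = 584400 / 10621 = 55.021 °C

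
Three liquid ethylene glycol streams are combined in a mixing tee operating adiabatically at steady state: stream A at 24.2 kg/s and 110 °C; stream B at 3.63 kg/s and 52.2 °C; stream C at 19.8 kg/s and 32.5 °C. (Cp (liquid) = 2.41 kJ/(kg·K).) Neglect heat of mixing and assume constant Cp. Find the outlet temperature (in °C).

No heat crosses the boundary, so H_out = H_in.
Σ ṁᵢCp,ᵢTᵢ = 24.2×2.41×110 + 3.63×2.41×52.2 + 19.8×2.41×32.5 = 8422.9
Σ ṁᵢCp,ᵢ = 24.2×2.41 + 3.63×2.41 + 19.8×2.41 = 114.79
T_out = 8422.9 / 114.79 = 73.378 °C

T_out = 73.4 °C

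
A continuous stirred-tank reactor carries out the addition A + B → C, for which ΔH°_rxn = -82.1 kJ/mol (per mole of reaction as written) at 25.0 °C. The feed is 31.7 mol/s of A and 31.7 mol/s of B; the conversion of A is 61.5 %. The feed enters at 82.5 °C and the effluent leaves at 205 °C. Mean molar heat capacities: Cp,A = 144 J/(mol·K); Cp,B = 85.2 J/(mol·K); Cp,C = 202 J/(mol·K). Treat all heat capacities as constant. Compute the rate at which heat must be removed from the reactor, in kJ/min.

Q_out = 48400 kJ/min

Extent of reaction ξ = 0.615 × 31.7 = 19.495 mol/s
Reaction term: ξ·ΔH°_rxn = 19.495 × -82.1 = -1600.6 kJ/s
Sensible, feed 82.5→25 °C: -417.77 kJ/s
Outlet flows (mol/s): A 12.204, B 12.204, C 19.495
Sensible, products 25→205 °C: 1212.4 kJ/s
Q = ΔH = -805.99 kJ/s = -805.99 kW
Heat removed = 48359 kJ/min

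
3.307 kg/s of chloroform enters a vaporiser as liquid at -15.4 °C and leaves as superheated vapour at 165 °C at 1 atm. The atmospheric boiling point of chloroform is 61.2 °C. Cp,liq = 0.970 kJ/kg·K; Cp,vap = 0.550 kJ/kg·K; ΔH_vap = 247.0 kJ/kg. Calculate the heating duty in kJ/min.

liquid -15.4→61.2 °C: 74.302 kJ/kg
vaporisation at 61.2 °C: 247 kJ/kg
vapour 61.2→165 °C: 57.09 kJ/kg
Δh = 74.302 + 247 + 57.09 = 378.39 kJ/kg
Q = ṁ·Δh = 3.307 kg/s × 378.39 kJ/kg = 1251.3 kJ/s
|Q| = 1251.3 kW = 75081 kJ/min

Q = 75100 kJ/min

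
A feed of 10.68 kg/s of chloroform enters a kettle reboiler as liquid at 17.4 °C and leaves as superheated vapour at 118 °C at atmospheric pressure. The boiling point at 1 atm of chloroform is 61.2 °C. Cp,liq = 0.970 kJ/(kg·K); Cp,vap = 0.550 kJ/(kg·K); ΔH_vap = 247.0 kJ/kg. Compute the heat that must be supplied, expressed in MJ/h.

Q = 12300 MJ/h

liquid 17.4→61.2 °C: 42.486 kJ/kg
vaporisation at 61.2 °C: 247 kJ/kg
vapour 61.2→118 °C: 31.24 kJ/kg
Δh = 42.486 + 247 + 31.24 = 320.73 kJ/kg
Q = ṁ·Δh = 10.68 kg/s × 320.73 kJ/kg = 3425.4 kJ/s
|Q| = 3425.4 kW = 12331 MJ/h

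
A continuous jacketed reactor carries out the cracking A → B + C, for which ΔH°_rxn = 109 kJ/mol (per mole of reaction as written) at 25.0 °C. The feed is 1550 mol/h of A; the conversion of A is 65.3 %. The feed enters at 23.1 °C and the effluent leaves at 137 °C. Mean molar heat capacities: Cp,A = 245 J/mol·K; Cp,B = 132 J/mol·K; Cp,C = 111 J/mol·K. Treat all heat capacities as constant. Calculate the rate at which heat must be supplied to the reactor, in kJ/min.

Extent of reaction ξ = 0.653 × 1550 = 1012.2 mol/h
Reaction term: ξ·ΔH°_rxn = 1012.2 × 109 = 110320 kJ/h
Sensible, feed 23.1→25 °C: 721.52 kJ/h
Outlet flows (mol/h): A 537.85, B 1012.2, C 1012.2
Sensible, products 25→137 °C: 42305 kJ/h
Q = ΔH = 153350 kJ/h = 42.598 kW
Heat supplied = 2555.9 kJ/min

Q_in = 2560 kJ/min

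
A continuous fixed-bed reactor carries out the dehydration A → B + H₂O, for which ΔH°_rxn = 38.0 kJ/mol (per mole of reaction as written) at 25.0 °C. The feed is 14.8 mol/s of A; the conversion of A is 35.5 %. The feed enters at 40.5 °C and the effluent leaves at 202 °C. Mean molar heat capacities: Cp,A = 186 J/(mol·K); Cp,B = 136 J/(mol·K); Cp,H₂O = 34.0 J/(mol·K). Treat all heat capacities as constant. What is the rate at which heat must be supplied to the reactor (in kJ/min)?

Q_in = 37800 kJ/min

Extent of reaction ξ = 0.355 × 14.8 = 5.254 mol/s
Reaction term: ξ·ΔH°_rxn = 5.254 × 38.0 = 199.65 kJ/s
Sensible, feed 40.5→25 °C: -42.668 kJ/s
Outlet flows (mol/s): A 9.546, B 5.254, H₂O 5.254
Sensible, products 25→202 °C: 472.37 kJ/s
Q = ΔH = 629.35 kJ/s = 629.35 kW
Heat supplied = 37761 kJ/min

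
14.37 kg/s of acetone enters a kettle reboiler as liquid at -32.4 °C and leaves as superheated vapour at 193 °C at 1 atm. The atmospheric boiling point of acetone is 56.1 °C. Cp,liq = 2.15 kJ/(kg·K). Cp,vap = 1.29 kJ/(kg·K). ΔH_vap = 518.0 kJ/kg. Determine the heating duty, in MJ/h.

Q = 45800 MJ/h

liquid -32.4→56.1 °C: 190.28 kJ/kg
vaporisation at 56.1 °C: 518 kJ/kg
vapour 56.1→193 °C: 176.6 kJ/kg
Δh = 190.28 + 518 + 176.6 = 884.88 kJ/kg
Q = ṁ·Δh = 14.37 kg/s × 884.88 kJ/kg = 12716 kJ/s
|Q| = 12716 kW = 45776 MJ/h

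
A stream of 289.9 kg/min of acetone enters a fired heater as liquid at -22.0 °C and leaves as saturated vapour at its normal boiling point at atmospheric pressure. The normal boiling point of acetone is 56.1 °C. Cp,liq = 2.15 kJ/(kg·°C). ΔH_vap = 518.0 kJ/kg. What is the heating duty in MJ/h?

liquid -22.0→56.1 °C: 167.91 kJ/kg
vaporisation at 56.1 °C: 518 kJ/kg
Δh = 167.91 + 518 = 685.91 kJ/kg
Q = ṁ·Δh = 289.9 kg/min × 685.91 kJ/kg = 198850 kJ/min
|Q| = 3314.1 kW = 11931 MJ/h

Q = 11900 MJ/h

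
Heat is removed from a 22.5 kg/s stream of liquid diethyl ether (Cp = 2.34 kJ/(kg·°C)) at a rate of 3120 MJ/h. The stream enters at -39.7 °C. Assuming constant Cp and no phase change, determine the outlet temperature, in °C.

T_out = -56.2 °C

Q = 3120 MJ/h = 866.67 kJ/s
ΔT = Q/(ṁ·Cp) = 866.67/(22.5×2.34) = 16.461 K
T_out = -39.7 − 16.461 = -56.161 °C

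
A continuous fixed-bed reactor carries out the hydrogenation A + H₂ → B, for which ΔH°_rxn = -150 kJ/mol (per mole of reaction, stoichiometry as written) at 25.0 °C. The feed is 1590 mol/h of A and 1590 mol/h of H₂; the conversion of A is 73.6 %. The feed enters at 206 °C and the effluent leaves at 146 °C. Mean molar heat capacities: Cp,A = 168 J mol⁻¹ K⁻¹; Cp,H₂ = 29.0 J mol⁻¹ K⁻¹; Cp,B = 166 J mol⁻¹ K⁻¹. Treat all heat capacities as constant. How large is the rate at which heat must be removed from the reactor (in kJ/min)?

Extent of reaction ξ = 0.736 × 1590 = 1170.2 mol/h
Reaction term: ξ·ΔH°_rxn = 1170.2 × -150 = -175540 kJ/h
Sensible, feed 206→25 °C: -56695 kJ/h
Outlet flows (mol/h): A 419.76, H₂ 419.76, B 1170.2
Sensible, products 25→146 °C: 33511 kJ/h
Q = ΔH = -198720 kJ/h = -55.2 kW
Heat removed = 3312 kJ/min

Q_out = 3310 kJ/min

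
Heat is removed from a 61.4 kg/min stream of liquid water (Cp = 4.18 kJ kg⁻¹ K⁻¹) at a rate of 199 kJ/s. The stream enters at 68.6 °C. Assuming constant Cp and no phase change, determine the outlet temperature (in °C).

Q = 199 kJ/s = 11940 kJ/min
ΔT = Q/(ṁ·Cp) = 11940/(61.4×4.18) = 46.522 K
T_out = 68.6 − 46.522 = 22.078 °C

T_out = 22.1 °C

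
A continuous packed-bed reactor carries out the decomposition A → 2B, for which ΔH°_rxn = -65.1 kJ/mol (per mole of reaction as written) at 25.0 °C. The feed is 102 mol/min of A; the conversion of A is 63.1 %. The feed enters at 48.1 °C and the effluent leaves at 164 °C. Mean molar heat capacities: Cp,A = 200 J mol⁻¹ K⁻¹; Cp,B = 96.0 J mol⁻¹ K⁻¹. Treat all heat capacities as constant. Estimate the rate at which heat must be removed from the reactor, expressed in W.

Q_out = 31600 W

Extent of reaction ξ = 0.631 × 102 = 64.362 mol/min
Reaction term: ξ·ΔH°_rxn = 64.362 × -65.1 = -4190 kJ/min
Sensible, feed 48.1→25 °C: -471.24 kJ/min
Outlet flows (mol/min): A 37.638, B 128.72
Sensible, products 25→164 °C: 2764 kJ/min
Q = ΔH = -1897.2 kJ/min = -31.62 kW
Heat removed = 31620 W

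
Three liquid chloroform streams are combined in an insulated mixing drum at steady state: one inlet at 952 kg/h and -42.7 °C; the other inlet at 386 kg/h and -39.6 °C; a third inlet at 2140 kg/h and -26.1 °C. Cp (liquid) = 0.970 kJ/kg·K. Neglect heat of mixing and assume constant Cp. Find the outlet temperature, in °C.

T_out = -32.1 °C

Adiabatic, steady state ⇒ Σ ṁᵢCp,ᵢ(T_out − Tᵢ) = 0
Σ ṁᵢCp,ᵢTᵢ = 952×0.970×-42.7 + 386×0.970×-39.6 + 2140×0.970×-26.1 = -108440
Σ ṁᵢCp,ᵢ = 952×0.970 + 386×0.970 + 2140×0.970 = 3373.7
T_out = -108440 / 3373.7 = -32.142 °C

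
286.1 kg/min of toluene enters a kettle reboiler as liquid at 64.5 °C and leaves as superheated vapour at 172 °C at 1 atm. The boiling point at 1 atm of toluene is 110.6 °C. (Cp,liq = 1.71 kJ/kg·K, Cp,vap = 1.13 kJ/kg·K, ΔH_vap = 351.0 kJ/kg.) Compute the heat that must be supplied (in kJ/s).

liquid 64.5→110.6 °C: 78.831 kJ/kg
vaporisation at 110.6 °C: 351 kJ/kg
vapour 110.6→172 °C: 69.382 kJ/kg
Δh = 78.831 + 351 + 69.382 = 499.21 kJ/kg
Q = ṁ·Δh = 286.1 kg/min × 499.21 kJ/kg = 142820 kJ/min
|Q| = 2380.4 kW

Q = 2380 kJ/s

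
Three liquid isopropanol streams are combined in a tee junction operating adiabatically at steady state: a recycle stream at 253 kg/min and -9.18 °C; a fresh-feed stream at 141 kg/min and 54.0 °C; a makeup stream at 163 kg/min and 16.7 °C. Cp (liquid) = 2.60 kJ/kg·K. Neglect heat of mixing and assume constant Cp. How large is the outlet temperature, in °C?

Energy balance with Q = 0: Σ ṁᵢCp,ᵢ(T_out − Tᵢ) = 0
T_out = Σ ṁᵢCp,ᵢTᵢ / Σ ṁᵢCp,ᵢ
      = 20835 / 1448.2 = 14.387 °C

T_out = 14.4 °C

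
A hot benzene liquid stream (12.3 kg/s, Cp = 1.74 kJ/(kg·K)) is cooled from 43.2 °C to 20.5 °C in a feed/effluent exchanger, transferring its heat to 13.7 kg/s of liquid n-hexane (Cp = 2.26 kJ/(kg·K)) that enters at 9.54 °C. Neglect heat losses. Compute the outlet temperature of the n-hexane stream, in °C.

Heat released by hot stream: Q = 12.3 × 1.74 × (43.2 − 20.5) = 485.83 kJ/s
Energy balance on cold side (adiabatic exchanger): Q = ṁ_c·Cp_c·(T_c,out − T_c,in)
T_c,out = 9.54 + 485.83/(13.7 × 2.26) = 25.231 °C

T_c,out = 25.2 °C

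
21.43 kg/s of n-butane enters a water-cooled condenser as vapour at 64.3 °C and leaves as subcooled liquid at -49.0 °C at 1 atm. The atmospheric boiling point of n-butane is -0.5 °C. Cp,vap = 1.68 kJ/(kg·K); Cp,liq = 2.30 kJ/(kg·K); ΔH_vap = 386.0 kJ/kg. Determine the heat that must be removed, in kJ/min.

Q_c = 780000 kJ/min

vapour 64.3→-0.5 °C: -108.86 kJ/kg
condensation at -0.5 °C: -386 kJ/kg
liquid -0.5→-49.0 °C: -111.55 kJ/kg
Δh = -108.86 + -386 + -111.55 = -606.41 kJ/kg
Q = ṁ·Δh = 21.43 kg/s × -606.41 kJ/kg = -12995 kJ/s
|Q| = 12995 kW = 779730 kJ/min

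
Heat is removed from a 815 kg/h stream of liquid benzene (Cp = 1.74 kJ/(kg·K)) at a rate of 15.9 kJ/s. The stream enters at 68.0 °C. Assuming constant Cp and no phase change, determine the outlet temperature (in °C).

T_out = 27.6 °C

Q = 15.9 kJ/s = 57240 kJ/h
ΔT = Q/(ṁ·Cp) = 57240/(815×1.74) = 40.364 K
T_out = 68.0 − 40.364 = 27.636 °C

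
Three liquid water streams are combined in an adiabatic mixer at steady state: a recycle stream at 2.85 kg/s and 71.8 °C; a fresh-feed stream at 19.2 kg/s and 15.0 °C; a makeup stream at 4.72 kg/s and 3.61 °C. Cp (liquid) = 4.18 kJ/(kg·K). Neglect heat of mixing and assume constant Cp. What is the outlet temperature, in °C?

T_out = 19.0 °C

Adiabatic, steady state ⇒ Σ ṁᵢCp,ᵢ(T_out − Tᵢ) = 0
T_out = Σ ṁᵢCp,ᵢTᵢ / Σ ṁᵢCp,ᵢ
      = 2130.4 / 111.9 = 19.039 °C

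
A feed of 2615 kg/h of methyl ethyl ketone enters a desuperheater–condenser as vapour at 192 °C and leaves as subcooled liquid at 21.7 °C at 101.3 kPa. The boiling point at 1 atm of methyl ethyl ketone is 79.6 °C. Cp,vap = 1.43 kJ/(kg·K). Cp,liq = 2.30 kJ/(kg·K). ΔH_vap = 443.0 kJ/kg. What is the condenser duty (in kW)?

Q_c = 535 kW

vapour 192→79.6 °C: -160.73 kJ/kg
condensation at 79.6 °C: -443 kJ/kg
liquid 79.6→21.7 °C: -133.17 kJ/kg
Δh = -160.73 + -443 + -133.17 = -736.9 kJ/kg
Q = ṁ·Δh = 2615 kg/h × -736.9 kJ/kg = -1.927e+06 kJ/h
|Q| = 535.28 kW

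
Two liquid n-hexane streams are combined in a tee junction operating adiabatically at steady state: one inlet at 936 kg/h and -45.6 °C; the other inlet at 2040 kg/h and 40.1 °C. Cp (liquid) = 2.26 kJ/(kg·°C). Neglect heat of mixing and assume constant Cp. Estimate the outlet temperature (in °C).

Adiabatic, steady state ⇒ Σ ṁᵢCp,ᵢ(T_out − Tᵢ) = 0
Σ ṁᵢCp,ᵢTᵢ = 936×2.26×-45.6 + 2040×2.26×40.1 = 88417
Σ ṁᵢCp,ᵢ = 936×2.26 + 2040×2.26 = 6725.8
T_out = 88417 / 6725.8 = 13.146 °C

T_out = 13.1 °C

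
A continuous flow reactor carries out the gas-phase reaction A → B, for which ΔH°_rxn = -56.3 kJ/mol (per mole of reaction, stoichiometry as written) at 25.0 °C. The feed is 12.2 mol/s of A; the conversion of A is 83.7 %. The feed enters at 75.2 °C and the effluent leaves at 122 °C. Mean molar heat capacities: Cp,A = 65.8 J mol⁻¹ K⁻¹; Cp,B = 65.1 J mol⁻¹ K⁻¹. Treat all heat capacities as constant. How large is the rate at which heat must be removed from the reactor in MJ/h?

Extent of reaction ξ = 0.837 × 12.2 = 10.211 mol/s
Reaction term: ξ·ΔH°_rxn = 10.211 × -56.3 = -574.9 kJ/s
Sensible, feed 75.2→25 °C: -40.299 kJ/s
Outlet flows (mol/s): A 1.9886, B 10.211
Sensible, products 25→122 °C: 77.174 kJ/s
Q = ΔH = -538.03 kJ/s = -538.03 kW
Heat removed = 1936.9 MJ/h

Q_out = 1940 MJ/h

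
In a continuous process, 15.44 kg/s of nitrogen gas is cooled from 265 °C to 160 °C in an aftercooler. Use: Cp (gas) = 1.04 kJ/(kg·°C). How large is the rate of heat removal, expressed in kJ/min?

Q = ṁ·Cp·ΔT = 15.44 × 1.04 × (160 − 265) = -1686 kJ/s
Cooling duty = 101160 kJ/min

Q_c = 101000 kJ/min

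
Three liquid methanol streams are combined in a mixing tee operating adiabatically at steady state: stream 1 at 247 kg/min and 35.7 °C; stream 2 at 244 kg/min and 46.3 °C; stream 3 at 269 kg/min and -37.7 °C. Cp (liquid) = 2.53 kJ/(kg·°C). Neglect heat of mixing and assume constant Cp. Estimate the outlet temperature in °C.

Adiabatic, steady state ⇒ Σ ṁᵢCp,ᵢ(T_out − Tᵢ) = 0
T_out = Σ ṁᵢCp,ᵢTᵢ / Σ ṁᵢCp,ᵢ
      = 25234 / 1922.8 = 13.123 °C

T_out = 13.1 °C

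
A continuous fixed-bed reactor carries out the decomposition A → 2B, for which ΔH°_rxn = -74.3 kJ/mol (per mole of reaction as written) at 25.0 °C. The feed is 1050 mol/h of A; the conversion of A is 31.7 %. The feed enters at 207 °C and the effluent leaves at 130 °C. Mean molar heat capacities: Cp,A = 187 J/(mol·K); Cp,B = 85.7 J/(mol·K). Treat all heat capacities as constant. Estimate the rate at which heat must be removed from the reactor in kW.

Q_out = 11.2 kW

Extent of reaction ξ = 0.317 × 1050 = 332.85 mol/h
Reaction term: ξ·ΔH°_rxn = 332.85 × -74.3 = -24731 kJ/h
Sensible, feed 207→25 °C: -35736 kJ/h
Outlet flows (mol/h): A 717.15, B 665.7
Sensible, products 25→130 °C: 20072 kJ/h
Q = ΔH = -40395 kJ/h = -11.221 kW
Heat removed = 11.221 kW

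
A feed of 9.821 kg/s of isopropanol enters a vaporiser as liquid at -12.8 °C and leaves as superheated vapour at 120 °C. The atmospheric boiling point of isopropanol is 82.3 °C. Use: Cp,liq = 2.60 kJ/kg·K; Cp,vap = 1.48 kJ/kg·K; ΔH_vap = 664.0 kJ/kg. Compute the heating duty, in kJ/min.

liquid -12.8→82.3 °C: 247.26 kJ/kg
vaporisation at 82.3 °C: 664 kJ/kg
vapour 82.3→120 °C: 55.796 kJ/kg
Δh = 247.26 + 664 + 55.796 = 967.06 kJ/kg
Q = ṁ·Δh = 9.821 kg/s × 967.06 kJ/kg = 9497.5 kJ/s
|Q| = 9497.5 kW = 569850 kJ/min

Q = 570000 kJ/min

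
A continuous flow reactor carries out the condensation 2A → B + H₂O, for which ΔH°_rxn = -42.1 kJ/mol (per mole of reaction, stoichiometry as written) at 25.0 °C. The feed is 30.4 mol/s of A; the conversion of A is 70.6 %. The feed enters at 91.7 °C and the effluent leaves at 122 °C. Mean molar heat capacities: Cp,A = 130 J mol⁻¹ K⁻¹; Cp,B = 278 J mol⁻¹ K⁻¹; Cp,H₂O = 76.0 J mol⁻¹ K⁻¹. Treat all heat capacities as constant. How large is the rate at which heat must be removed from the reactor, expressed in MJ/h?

Extent of reaction ξ = 0.706 × 30.4 / 2 = 10.731 mol/s
Reaction term: ξ·ΔH°_rxn = 10.731 × -42.1 = -451.78 kJ/s
Sensible, feed 91.7→25 °C: -263.6 kJ/s
Outlet flows (mol/s): A 8.9376, B 10.731, H₂O 10.731
Sensible, products 25→122 °C: 481.19 kJ/s
Q = ΔH = -234.19 kJ/s = -234.19 kW
Heat removed = 843.09 MJ/h

Q_out = 843 MJ/h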